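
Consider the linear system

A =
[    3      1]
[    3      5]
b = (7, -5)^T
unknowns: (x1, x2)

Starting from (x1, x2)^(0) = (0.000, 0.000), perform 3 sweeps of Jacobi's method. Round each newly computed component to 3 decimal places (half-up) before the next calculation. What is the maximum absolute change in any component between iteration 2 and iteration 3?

Iteration 1:
  x1 = (7 - (1)·0.000) / (3) = 2.333
  x2 = (-5 - (3)·0.000) / (5) = -1.000
Iteration 2:
  x1 = (7 - (1)·-1.000) / (3) = 2.667
  x2 = (-5 - (3)·2.333) / (5) = -2.400
Iteration 3:
  x1 = (7 - (1)·-2.400) / (3) = 3.133
  x2 = (-5 - (3)·2.667) / (5) = -2.600
Change: (0.466, -0.200) → max |·| = 0.466

0.466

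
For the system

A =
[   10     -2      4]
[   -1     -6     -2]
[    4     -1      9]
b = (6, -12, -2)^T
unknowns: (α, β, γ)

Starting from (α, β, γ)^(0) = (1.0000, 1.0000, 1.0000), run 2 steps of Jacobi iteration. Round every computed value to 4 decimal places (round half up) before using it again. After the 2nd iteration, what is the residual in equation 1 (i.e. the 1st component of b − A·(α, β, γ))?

-0.0518

Iteration 1:
  α = (6 - (-2)·1.0000 - (4)·1.0000) / (10) = 0.4000
  β = (-12 - (-1)·1.0000 - (-2)·1.0000) / (-6) = 1.5000
  γ = (-2 - (4)·1.0000 - (-1)·1.0000) / (9) = -0.5556
Iteration 2:
  α = (6 - (-2)·1.5000 - (4)·-0.5556) / (10) = 1.1222
  β = (-12 - (-1)·0.4000 - (-2)·-0.5556) / (-6) = 2.1185
  γ = (-2 - (4)·0.4000 - (-1)·1.5000) / (9) = -0.2333
Residual b − A·x = (-0.0518, 1.3666, -2.2706)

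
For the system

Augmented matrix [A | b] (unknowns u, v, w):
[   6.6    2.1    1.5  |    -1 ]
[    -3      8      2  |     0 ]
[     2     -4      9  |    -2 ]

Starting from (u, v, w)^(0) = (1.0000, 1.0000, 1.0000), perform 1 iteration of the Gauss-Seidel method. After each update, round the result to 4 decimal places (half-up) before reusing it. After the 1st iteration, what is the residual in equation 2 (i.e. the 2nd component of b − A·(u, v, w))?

2.5894

Iteration 1:
  u = (-1 - (2.1)·1.0000 - (1.5)·1.0000) / (6.6) = -0.6970
  v = (0 - (-3)·-0.6970 - (2)·1.0000) / (8) = -0.5114
  w = (-2 - (2)·-0.6970 - (-4)·-0.5114) / (9) = -0.2946
Residual b − A·x = (5.1160, 2.5894, -0.0002)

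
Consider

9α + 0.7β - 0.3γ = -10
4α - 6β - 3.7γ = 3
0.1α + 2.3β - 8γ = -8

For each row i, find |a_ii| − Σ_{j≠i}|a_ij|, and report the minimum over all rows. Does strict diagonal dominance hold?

-1.7

row 1: |9| − (0.7+0.3) = 8
row 2: |-6| − (4+3.7) = -1.7
row 3: |-8| − (0.1+2.3) = 5.6
minimum over rows = -1.7 → not strictly diagonally dominant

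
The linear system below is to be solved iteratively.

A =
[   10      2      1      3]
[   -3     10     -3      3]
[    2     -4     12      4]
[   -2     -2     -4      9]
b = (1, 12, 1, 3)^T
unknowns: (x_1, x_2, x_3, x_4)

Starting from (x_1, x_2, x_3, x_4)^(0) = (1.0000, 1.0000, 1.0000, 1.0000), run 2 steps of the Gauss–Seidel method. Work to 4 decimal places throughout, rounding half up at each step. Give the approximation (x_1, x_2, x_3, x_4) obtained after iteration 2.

(-0.2894, 1.0071, 0.2883, 0.6210)

Iteration 1:
  x_1 = (1 - (2)·1.0000 - (1)·1.0000 - (3)·1.0000) / (10) = -0.5000
  x_2 = (12 - (-3)·-0.5000 - (-3)·1.0000 - (3)·1.0000) / (10) = 1.0500
  x_3 = (1 - (2)·-0.5000 - (-4)·1.0500 - (4)·1.0000) / (12) = 0.1833
  x_4 = (3 - (-2)·-0.5000 - (-2)·1.0500 - (-4)·0.1833) / (9) = 0.5370
Iteration 2:
  x_1 = (1 - (2)·1.0500 - (1)·0.1833 - (3)·0.5370) / (10) = -0.2894
  x_2 = (12 - (-3)·-0.2894 - (-3)·0.1833 - (3)·0.5370) / (10) = 1.0071
  x_3 = (1 - (2)·-0.2894 - (-4)·1.0071 - (4)·0.5370) / (12) = 0.2883
  x_4 = (3 - (-2)·-0.2894 - (-2)·1.0071 - (-4)·0.2883) / (9) = 0.6210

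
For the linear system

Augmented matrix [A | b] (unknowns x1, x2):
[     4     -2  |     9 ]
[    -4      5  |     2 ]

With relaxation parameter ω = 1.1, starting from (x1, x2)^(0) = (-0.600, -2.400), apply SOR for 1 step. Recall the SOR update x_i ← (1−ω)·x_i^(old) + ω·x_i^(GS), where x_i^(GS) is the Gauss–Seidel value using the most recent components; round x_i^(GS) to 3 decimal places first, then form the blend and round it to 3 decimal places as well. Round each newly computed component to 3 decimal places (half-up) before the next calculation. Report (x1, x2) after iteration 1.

Iteration 1:
  x1: GS value = (9 - (-2)·-2.400) / (4) = 1.050;  x1 ← (1−ω)·-0.600 + ω·1.050 = 1.215
  x2: GS value = (2 - (-4)·1.215) / (5) = 1.372;  x2 ← (1−ω)·-2.400 + ω·1.372 = 1.749

(1.215, 1.749)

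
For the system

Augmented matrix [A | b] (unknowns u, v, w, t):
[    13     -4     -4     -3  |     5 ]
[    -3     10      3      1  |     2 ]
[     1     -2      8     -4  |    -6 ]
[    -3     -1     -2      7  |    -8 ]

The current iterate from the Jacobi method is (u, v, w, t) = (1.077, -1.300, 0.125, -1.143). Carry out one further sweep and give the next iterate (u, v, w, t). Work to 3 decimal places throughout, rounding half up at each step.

(-0.241, 0.600, -1.781, -0.831)

One sweep:
  u = (5 - (-4)·-1.300 - (-4)·0.125 - (-3)·-1.143) / (13) = -0.241
  v = (2 - (-3)·1.077 - (3)·0.125 - (1)·-1.143) / (10) = 0.600
  w = (-6 - (1)·1.077 - (-2)·-1.300 - (-4)·-1.143) / (8) = -1.781
  t = (-8 - (-3)·1.077 - (-1)·-1.300 - (-2)·0.125) / (7) = -0.831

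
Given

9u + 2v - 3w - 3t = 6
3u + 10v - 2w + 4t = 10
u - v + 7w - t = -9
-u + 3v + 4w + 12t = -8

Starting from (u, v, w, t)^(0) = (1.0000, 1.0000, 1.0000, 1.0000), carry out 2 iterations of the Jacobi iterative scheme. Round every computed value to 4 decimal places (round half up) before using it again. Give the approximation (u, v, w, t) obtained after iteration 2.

Iteration 1:
  u = (6 - (2)·1.0000 - (-3)·1.0000 - (-3)·1.0000) / (9) = 1.1111
  v = (10 - (3)·1.0000 - (-2)·1.0000 - (4)·1.0000) / (10) = 0.5000
  w = (-9 - (1)·1.0000 - (-1)·1.0000 - (-1)·1.0000) / (7) = -1.1429
  t = (-8 - (-1)·1.0000 - (3)·1.0000 - (4)·1.0000) / (12) = -1.1667
Iteration 2:
  u = (6 - (2)·0.5000 - (-3)·-1.1429 - (-3)·-1.1667) / (9) = -0.2143
  v = (10 - (3)·1.1111 - (-2)·-1.1429 - (4)·-1.1667) / (10) = 0.9048
  w = (-9 - (1)·1.1111 - (-1)·0.5000 - (-1)·-1.1667) / (7) = -1.5397
  t = (-8 - (-1)·1.1111 - (3)·0.5000 - (4)·-1.1429) / (12) = -0.3181

(-0.2143, 0.9048, -1.5397, -0.3181)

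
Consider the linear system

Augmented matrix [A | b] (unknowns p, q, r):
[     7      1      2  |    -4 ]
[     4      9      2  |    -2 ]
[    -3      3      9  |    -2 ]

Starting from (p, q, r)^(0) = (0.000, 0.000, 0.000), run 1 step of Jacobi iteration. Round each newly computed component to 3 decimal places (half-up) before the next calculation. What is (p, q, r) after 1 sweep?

(-0.571, -0.222, -0.222)

Iteration 1:
  p = (-4 - (1)·0.000 - (2)·0.000) / (7) = -0.571
  q = (-2 - (4)·0.000 - (2)·0.000) / (9) = -0.222
  r = (-2 - (-3)·0.000 - (3)·0.000) / (9) = -0.222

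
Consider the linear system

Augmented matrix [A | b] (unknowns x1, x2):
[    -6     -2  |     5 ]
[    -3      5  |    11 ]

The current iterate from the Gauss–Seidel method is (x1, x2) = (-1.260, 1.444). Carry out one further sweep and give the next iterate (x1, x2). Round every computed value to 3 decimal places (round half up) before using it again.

(-1.315, 1.411)

One sweep:
  x1 = (5 - (-2)·1.444) / (-6) = -1.315
  x2 = (11 - (-3)·-1.315) / (5) = 1.411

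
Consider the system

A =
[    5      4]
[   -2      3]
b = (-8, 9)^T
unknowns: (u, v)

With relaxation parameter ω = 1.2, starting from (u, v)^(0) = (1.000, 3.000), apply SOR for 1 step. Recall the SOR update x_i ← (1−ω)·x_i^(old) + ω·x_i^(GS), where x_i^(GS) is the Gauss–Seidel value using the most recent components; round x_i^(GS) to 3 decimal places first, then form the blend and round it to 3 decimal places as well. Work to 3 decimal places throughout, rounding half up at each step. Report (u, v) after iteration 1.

(-5.000, -1.000)

Iteration 1:
  u: GS value = (-8 - (4)·3.000) / (5) = -4.000;  u ← (1−ω)·1.000 + ω·-4.000 = -5.000
  v: GS value = (9 - (-2)·-5.000) / (3) = -0.333;  v ← (1−ω)·3.000 + ω·-0.333 = -1.000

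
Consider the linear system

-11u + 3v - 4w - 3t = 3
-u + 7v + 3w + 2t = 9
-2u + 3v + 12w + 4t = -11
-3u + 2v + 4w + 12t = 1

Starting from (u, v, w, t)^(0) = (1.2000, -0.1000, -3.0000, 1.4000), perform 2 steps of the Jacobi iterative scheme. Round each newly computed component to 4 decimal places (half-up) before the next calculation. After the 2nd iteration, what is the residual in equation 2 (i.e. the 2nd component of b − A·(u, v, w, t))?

Iteration 1:
  u = (3 - (3)·-0.1000 - (-4)·-3.0000 - (-3)·1.4000) / (-11) = 0.4091
  v = (9 - (-1)·1.2000 - (3)·-3.0000 - (2)·1.4000) / (7) = 2.3429
  w = (-11 - (-2)·1.2000 - (3)·-0.1000 - (4)·1.4000) / (12) = -1.1583
  t = (1 - (-3)·1.2000 - (2)·-0.1000 - (4)·-3.0000) / (12) = 1.4000
Iteration 2:
  u = (3 - (3)·2.3429 - (-4)·-1.1583 - (-3)·1.4000) / (-11) = 0.4056
  v = (9 - (-1)·0.4091 - (3)·-1.1583 - (2)·1.4000) / (7) = 1.4406
  w = (-11 - (-2)·0.4091 - (3)·2.3429 - (4)·1.4000) / (12) = -1.9009
  t = (1 - (-3)·0.4091 - (2)·2.3429 - (4)·-1.1583) / (12) = 0.1812
Residual b − A·x = (-3.9202, 4.6617, 7.5754, 4.7648)

4.6617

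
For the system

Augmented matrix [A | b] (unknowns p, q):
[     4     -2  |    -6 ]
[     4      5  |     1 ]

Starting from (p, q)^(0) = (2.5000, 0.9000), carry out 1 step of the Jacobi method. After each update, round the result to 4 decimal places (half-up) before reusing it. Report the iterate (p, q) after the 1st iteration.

(-1.0500, -1.8000)

Iteration 1:
  p = (-6 - (-2)·0.9000) / (4) = -1.0500
  q = (1 - (4)·2.5000) / (5) = -1.8000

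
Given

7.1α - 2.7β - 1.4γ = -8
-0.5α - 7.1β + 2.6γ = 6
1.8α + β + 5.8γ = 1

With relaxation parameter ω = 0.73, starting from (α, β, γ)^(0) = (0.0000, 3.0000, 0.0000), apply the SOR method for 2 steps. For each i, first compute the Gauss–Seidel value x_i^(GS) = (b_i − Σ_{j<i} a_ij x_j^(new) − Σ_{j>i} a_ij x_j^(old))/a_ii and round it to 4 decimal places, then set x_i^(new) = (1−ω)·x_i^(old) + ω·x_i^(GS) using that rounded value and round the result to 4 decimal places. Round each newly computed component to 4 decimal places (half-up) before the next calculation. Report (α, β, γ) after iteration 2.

(-0.7520, -0.4997, 0.3859)

Iteration 1:
  α: GS value = (-8 - (-2.7)·3.0000 - (-1.4)·0.0000) / (7.1) = 0.0141;  α ← (1−ω)·0.0000 + ω·0.0141 = 0.0103
  β: GS value = (6 - (-0.5)·0.0103 - (2.6)·0.0000) / (-7.1) = -0.8458;  β ← (1−ω)·3.0000 + ω·-0.8458 = 0.1926
  γ: GS value = (1 - (1.8)·0.0103 - (1)·0.1926) / (5.8) = 0.1360;  γ ← (1−ω)·0.0000 + ω·0.1360 = 0.0993
Iteration 2:
  α: GS value = (-8 - (-2.7)·0.1926 - (-1.4)·0.0993) / (7.1) = -1.0339;  α ← (1−ω)·0.0103 + ω·-1.0339 = -0.7520
  β: GS value = (6 - (-0.5)·-0.7520 - (2.6)·0.0993) / (-7.1) = -0.7557;  β ← (1−ω)·0.1926 + ω·-0.7557 = -0.4997
  γ: GS value = (1 - (1.8)·-0.7520 - (1)·-0.4997) / (5.8) = 0.4919;  γ ← (1−ω)·0.0993 + ω·0.4919 = 0.3859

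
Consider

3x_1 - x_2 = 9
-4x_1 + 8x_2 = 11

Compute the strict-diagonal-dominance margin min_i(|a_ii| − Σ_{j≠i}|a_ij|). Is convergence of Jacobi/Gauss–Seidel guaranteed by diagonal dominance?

row 1: |3| − (1) = 2
row 2: |8| − (4) = 4
minimum over rows = 2 → strictly diagonally dominant (convergence guaranteed)

2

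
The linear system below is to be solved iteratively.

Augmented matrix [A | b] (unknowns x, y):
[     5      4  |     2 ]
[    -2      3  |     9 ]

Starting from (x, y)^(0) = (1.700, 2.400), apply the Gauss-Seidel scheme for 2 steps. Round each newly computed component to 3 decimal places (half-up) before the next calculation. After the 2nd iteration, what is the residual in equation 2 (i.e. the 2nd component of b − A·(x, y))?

-0.001

Iteration 1:
  x = (2 - (4)·2.400) / (5) = -1.520
  y = (9 - (-2)·-1.520) / (3) = 1.987
Iteration 2:
  x = (2 - (4)·1.987) / (5) = -1.190
  y = (9 - (-2)·-1.190) / (3) = 2.207
Residual b − A·x = (-0.878, -0.001)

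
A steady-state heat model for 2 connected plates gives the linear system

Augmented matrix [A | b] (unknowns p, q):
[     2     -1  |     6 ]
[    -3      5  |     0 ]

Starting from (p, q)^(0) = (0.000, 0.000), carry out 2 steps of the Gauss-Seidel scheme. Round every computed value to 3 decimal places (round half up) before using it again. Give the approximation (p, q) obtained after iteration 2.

(3.900, 2.340)

Iteration 1:
  p = (6 - (-1)·0.000) / (2) = 3.000
  q = (0 - (-3)·3.000) / (5) = 1.800
Iteration 2:
  p = (6 - (-1)·1.800) / (2) = 3.900
  q = (0 - (-3)·3.900) / (5) = 2.340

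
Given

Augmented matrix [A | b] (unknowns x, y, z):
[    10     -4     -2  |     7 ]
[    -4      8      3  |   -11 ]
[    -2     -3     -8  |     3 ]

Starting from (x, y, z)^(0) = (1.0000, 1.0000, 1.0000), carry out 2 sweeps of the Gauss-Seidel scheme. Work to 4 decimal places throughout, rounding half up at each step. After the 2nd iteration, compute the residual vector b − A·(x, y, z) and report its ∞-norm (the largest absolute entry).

Iteration 1:
  x = (7 - (-4)·1.0000 - (-2)·1.0000) / (10) = 1.3000
  y = (-11 - (-4)·1.3000 - (3)·1.0000) / (8) = -1.1000
  z = (3 - (-2)·1.3000 - (-3)·-1.1000) / (-8) = -0.2875
Iteration 2:
  x = (7 - (-4)·-1.1000 - (-2)·-0.2875) / (10) = 0.2025
  y = (-11 - (-4)·0.2025 - (3)·-0.2875) / (8) = -1.1659
  z = (3 - (-2)·0.2025 - (-3)·-1.1659) / (-8) = 0.0116
Residual b − A·x = (0.3346, -0.8976, 0.0001); ∞-norm = 0.8976

0.8976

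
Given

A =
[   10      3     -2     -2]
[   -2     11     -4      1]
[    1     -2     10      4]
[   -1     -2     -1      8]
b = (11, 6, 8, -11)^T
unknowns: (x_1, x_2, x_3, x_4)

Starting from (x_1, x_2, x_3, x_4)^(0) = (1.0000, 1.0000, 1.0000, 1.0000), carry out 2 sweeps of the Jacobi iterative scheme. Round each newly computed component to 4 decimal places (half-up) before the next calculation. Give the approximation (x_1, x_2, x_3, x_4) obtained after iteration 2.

(0.7250, 1.0250, 1.2300, -0.9125)

Iteration 1:
  x_1 = (11 - (3)·1.0000 - (-2)·1.0000 - (-2)·1.0000) / (10) = 1.2000
  x_2 = (6 - (-2)·1.0000 - (-4)·1.0000 - (1)·1.0000) / (11) = 1.0000
  x_3 = (8 - (1)·1.0000 - (-2)·1.0000 - (4)·1.0000) / (10) = 0.5000
  x_4 = (-11 - (-1)·1.0000 - (-2)·1.0000 - (-1)·1.0000) / (8) = -0.8750
Iteration 2:
  x_1 = (11 - (3)·1.0000 - (-2)·0.5000 - (-2)·-0.8750) / (10) = 0.7250
  x_2 = (6 - (-2)·1.2000 - (-4)·0.5000 - (1)·-0.8750) / (11) = 1.0250
  x_3 = (8 - (1)·1.2000 - (-2)·1.0000 - (4)·-0.8750) / (10) = 1.2300
  x_4 = (-11 - (-1)·1.2000 - (-2)·1.0000 - (-1)·0.5000) / (8) = -0.9125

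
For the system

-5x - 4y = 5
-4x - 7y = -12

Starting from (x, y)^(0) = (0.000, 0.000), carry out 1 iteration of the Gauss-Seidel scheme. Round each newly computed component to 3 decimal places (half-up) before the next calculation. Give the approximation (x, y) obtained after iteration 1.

Iteration 1:
  x = (5 - (-4)·0.000) / (-5) = -1.000
  y = (-12 - (-4)·-1.000) / (-7) = 2.286

(-1.000, 2.286)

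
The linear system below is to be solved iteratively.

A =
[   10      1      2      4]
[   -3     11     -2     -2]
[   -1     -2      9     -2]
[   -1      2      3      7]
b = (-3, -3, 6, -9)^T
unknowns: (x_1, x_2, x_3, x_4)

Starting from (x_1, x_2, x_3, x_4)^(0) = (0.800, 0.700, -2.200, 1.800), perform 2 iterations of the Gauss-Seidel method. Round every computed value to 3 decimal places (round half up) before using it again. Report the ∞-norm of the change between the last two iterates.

0.869

Iteration 1:
  x_1 = (-3 - (1)·0.700 - (2)·-2.200 - (4)·1.800) / (10) = -0.650
  x_2 = (-3 - (-3)·-0.650 - (-2)·-2.200 - (-2)·1.800) / (11) = -0.523
  x_3 = (6 - (-1)·-0.650 - (-2)·-0.523 - (-2)·1.800) / (9) = 0.878
  x_4 = (-9 - (-1)·-0.650 - (2)·-0.523 - (3)·0.878) / (7) = -1.605
Iteration 2:
  x_1 = (-3 - (1)·-0.523 - (2)·0.878 - (4)·-1.605) / (10) = 0.219
  x_2 = (-3 - (-3)·0.219 - (-2)·0.878 - (-2)·-1.605) / (11) = -0.345
  x_3 = (6 - (-1)·0.219 - (-2)·-0.345 - (-2)·-1.605) / (9) = 0.258
  x_4 = (-9 - (-1)·0.219 - (2)·-0.345 - (3)·0.258) / (7) = -1.266
Change: (0.869, 0.178, -0.620, 0.339) → max |·| = 0.869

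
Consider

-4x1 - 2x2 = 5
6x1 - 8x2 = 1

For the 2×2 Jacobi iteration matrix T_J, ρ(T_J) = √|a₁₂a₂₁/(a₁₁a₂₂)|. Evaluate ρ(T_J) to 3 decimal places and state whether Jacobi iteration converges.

0.612

a₁₂a₂₁/(a₁₁a₂₂) = (-2)·(6) / ((-4)·(-8)) = -0.375000
ρ = √|-0.375000| = √0.375000 = 0.612
ρ < 1, so Jacobi converges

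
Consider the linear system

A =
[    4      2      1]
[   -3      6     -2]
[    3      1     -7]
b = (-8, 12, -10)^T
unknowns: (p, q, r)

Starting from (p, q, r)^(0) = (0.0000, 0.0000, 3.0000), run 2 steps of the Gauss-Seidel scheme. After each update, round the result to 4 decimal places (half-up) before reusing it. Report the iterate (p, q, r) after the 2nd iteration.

Iteration 1:
  p = (-8 - (2)·0.0000 - (1)·3.0000) / (4) = -2.7500
  q = (12 - (-3)·-2.7500 - (-2)·3.0000) / (6) = 1.6250
  r = (-10 - (3)·-2.7500 - (1)·1.6250) / (-7) = 0.4821
Iteration 2:
  p = (-8 - (2)·1.6250 - (1)·0.4821) / (4) = -2.9330
  q = (12 - (-3)·-2.9330 - (-2)·0.4821) / (6) = 0.6942
  r = (-10 - (3)·-2.9330 - (1)·0.6942) / (-7) = 0.2707

(-2.9330, 0.6942, 0.2707)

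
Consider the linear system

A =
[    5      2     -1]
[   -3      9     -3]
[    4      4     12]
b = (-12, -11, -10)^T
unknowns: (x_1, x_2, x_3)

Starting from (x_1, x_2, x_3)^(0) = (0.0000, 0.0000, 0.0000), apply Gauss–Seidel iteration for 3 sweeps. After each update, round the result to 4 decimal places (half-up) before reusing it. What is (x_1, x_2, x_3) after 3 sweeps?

(-1.7709, -1.7615, 0.3441)

Iteration 1:
  x_1 = (-12 - (2)·0.0000 - (-1)·0.0000) / (5) = -2.4000
  x_2 = (-11 - (-3)·-2.4000 - (-3)·0.0000) / (9) = -2.0222
  x_3 = (-10 - (4)·-2.4000 - (4)·-2.0222) / (12) = 0.6407
Iteration 2:
  x_1 = (-12 - (2)·-2.0222 - (-1)·0.6407) / (5) = -1.4630
  x_2 = (-11 - (-3)·-1.4630 - (-3)·0.6407) / (9) = -1.4963
  x_3 = (-10 - (4)·-1.4630 - (4)·-1.4963) / (12) = 0.1531
Iteration 3:
  x_1 = (-12 - (2)·-1.4963 - (-1)·0.1531) / (5) = -1.7709
  x_2 = (-11 - (-3)·-1.7709 - (-3)·0.1531) / (9) = -1.7615
  x_3 = (-10 - (4)·-1.7709 - (4)·-1.7615) / (12) = 0.3441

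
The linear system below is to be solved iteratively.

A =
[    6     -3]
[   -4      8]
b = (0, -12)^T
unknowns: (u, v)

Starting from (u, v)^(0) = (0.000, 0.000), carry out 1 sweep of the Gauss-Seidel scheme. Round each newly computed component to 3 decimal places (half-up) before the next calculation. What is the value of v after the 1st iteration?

-1.500

Iteration 1:
  u = (0 - (-3)·0.000) / (6) = 0.000
  v = (-12 - (-4)·0.000) / (8) = -1.500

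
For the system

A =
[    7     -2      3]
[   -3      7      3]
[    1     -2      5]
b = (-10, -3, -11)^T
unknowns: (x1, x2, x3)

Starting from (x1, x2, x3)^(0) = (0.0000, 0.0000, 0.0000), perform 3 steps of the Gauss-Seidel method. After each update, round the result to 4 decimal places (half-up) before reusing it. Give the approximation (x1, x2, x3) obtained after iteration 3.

Iteration 1:
  x1 = (-10 - (-2)·0.0000 - (3)·0.0000) / (7) = -1.4286
  x2 = (-3 - (-3)·-1.4286 - (3)·0.0000) / (7) = -1.0408
  x3 = (-11 - (1)·-1.4286 - (-2)·-1.0408) / (5) = -2.3306
Iteration 2:
  x1 = (-10 - (-2)·-1.0408 - (3)·-2.3306) / (7) = -0.7271
  x2 = (-3 - (-3)·-0.7271 - (3)·-2.3306) / (7) = 0.2586
  x3 = (-11 - (1)·-0.7271 - (-2)·0.2586) / (5) = -1.9511
Iteration 3:
  x1 = (-10 - (-2)·0.2586 - (3)·-1.9511) / (7) = -0.5185
  x2 = (-3 - (-3)·-0.5185 - (3)·-1.9511) / (7) = 0.1854
  x3 = (-11 - (1)·-0.5185 - (-2)·0.1854) / (5) = -2.0221

(-0.5185, 0.1854, -2.0221)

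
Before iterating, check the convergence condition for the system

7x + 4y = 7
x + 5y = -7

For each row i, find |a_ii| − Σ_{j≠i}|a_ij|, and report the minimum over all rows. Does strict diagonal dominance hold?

3

row 1: |7| − (4) = 3
row 2: |5| − (1) = 4
minimum over rows = 3 → strictly diagonally dominant (convergence guaranteed)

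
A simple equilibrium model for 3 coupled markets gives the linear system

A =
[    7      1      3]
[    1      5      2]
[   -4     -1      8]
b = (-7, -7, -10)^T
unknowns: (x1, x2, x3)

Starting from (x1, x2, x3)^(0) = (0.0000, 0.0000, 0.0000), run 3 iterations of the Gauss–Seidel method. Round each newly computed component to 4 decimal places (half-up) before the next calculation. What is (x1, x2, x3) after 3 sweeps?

Iteration 1:
  x1 = (-7 - (1)·0.0000 - (3)·0.0000) / (7) = -1.0000
  x2 = (-7 - (1)·-1.0000 - (2)·0.0000) / (5) = -1.2000
  x3 = (-10 - (-4)·-1.0000 - (-1)·-1.2000) / (8) = -1.9000
Iteration 2:
  x1 = (-7 - (1)·-1.2000 - (3)·-1.9000) / (7) = -0.0143
  x2 = (-7 - (1)·-0.0143 - (2)·-1.9000) / (5) = -0.6371
  x3 = (-10 - (-4)·-0.0143 - (-1)·-0.6371) / (8) = -1.3368
Iteration 3:
  x1 = (-7 - (1)·-0.6371 - (3)·-1.3368) / (7) = -0.3361
  x2 = (-7 - (1)·-0.3361 - (2)·-1.3368) / (5) = -0.7981
  x3 = (-10 - (-4)·-0.3361 - (-1)·-0.7981) / (8) = -1.5178

(-0.3361, -0.7981, -1.5178)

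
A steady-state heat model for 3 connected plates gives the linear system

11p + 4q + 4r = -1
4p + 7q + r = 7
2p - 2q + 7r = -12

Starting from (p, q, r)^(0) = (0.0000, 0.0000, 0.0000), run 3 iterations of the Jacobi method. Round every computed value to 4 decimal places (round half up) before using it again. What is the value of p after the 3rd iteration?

-0.0524

Iteration 1:
  p = (-1 - (4)·0.0000 - (4)·0.0000) / (11) = -0.0909
  q = (7 - (4)·0.0000 - (1)·0.0000) / (7) = 1.0000
  r = (-12 - (2)·0.0000 - (-2)·0.0000) / (7) = -1.7143
Iteration 2:
  p = (-1 - (4)·1.0000 - (4)·-1.7143) / (11) = 0.1688
  q = (7 - (4)·-0.0909 - (1)·-1.7143) / (7) = 1.2968
  r = (-12 - (2)·-0.0909 - (-2)·1.0000) / (7) = -1.4026
Iteration 3:
  p = (-1 - (4)·1.2968 - (4)·-1.4026) / (11) = -0.0524
  q = (7 - (4)·0.1688 - (1)·-1.4026) / (7) = 1.1039
  r = (-12 - (2)·0.1688 - (-2)·1.2968) / (7) = -1.3920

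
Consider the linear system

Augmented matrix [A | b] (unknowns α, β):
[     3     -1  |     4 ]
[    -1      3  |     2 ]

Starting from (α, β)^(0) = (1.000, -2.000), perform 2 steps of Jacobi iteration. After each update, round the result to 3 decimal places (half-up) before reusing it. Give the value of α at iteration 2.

1.667

Iteration 1:
  α = (4 - (-1)·-2.000) / (3) = 0.667
  β = (2 - (-1)·1.000) / (3) = 1.000
Iteration 2:
  α = (4 - (-1)·1.000) / (3) = 1.667
  β = (2 - (-1)·0.667) / (3) = 0.889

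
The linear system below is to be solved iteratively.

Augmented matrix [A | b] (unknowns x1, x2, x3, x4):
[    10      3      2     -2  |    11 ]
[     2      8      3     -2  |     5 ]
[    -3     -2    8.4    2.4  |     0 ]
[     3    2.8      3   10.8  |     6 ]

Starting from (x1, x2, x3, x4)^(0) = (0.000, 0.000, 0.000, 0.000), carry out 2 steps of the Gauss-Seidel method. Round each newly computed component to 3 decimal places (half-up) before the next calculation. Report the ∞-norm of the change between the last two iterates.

Iteration 1:
  x1 = (11 - (3)·0.000 - (2)·0.000 - (-2)·0.000) / (10) = 1.100
  x2 = (5 - (2)·1.100 - (3)·0.000 - (-2)·0.000) / (8) = 0.350
  x3 = (0 - (-3)·1.100 - (-2)·0.350 - (2.4)·0.000) / (8.4) = 0.476
  x4 = (6 - (3)·1.100 - (2.8)·0.350 - (3)·0.476) / (10.8) = 0.027
Iteration 2:
  x1 = (11 - (3)·0.350 - (2)·0.476 - (-2)·0.027) / (10) = 0.905
  x2 = (5 - (2)·0.905 - (3)·0.476 - (-2)·0.027) / (8) = 0.227
  x3 = (0 - (-3)·0.905 - (-2)·0.227 - (2.4)·0.027) / (8.4) = 0.370
  x4 = (6 - (3)·0.905 - (2.8)·0.227 - (3)·0.370) / (10.8) = 0.143
Change: (-0.195, -0.123, -0.106, 0.116) → max |·| = 0.195

0.195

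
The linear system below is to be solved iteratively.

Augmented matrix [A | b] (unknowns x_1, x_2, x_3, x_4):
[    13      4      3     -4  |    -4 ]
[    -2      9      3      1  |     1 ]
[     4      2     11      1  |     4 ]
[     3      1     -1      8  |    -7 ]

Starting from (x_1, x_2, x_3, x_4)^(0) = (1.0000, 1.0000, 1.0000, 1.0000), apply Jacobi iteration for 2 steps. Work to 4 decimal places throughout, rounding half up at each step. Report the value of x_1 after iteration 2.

Iteration 1:
  x_1 = (-4 - (4)·1.0000 - (3)·1.0000 - (-4)·1.0000) / (13) = -0.5385
  x_2 = (1 - (-2)·1.0000 - (3)·1.0000 - (1)·1.0000) / (9) = -0.1111
  x_3 = (4 - (4)·1.0000 - (2)·1.0000 - (1)·1.0000) / (11) = -0.2727
  x_4 = (-7 - (3)·1.0000 - (1)·1.0000 - (-1)·1.0000) / (8) = -1.2500
Iteration 2:
  x_1 = (-4 - (4)·-0.1111 - (3)·-0.2727 - (-4)·-1.2500) / (13) = -0.5952
  x_2 = (1 - (-2)·-0.5385 - (3)·-0.2727 - (1)·-1.2500) / (9) = 0.2212
  x_3 = (4 - (4)·-0.5385 - (2)·-0.1111 - (1)·-1.2500) / (11) = 0.6933
  x_4 = (-7 - (3)·-0.5385 - (1)·-0.1111 - (-1)·-0.2727) / (8) = -0.6933

-0.5952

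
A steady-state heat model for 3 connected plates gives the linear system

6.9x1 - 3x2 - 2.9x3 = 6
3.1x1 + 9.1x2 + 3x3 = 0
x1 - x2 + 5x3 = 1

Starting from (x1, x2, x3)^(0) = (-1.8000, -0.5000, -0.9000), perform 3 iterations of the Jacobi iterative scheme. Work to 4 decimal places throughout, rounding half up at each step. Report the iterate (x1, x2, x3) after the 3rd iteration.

Iteration 1:
  x1 = (6 - (-3)·-0.5000 - (-2.9)·-0.9000) / (6.9) = 0.2739
  x2 = (0 - (3.1)·-1.8000 - (3)·-0.9000) / (9.1) = 0.9099
  x3 = (1 - (1)·-1.8000 - (-1)·-0.5000) / (5) = 0.4600
Iteration 2:
  x1 = (6 - (-3)·0.9099 - (-2.9)·0.4600) / (6.9) = 1.4585
  x2 = (0 - (3.1)·0.2739 - (3)·0.4600) / (9.1) = -0.2450
  x3 = (1 - (1)·0.2739 - (-1)·0.9099) / (5) = 0.3272
Iteration 3:
  x1 = (6 - (-3)·-0.2450 - (-2.9)·0.3272) / (6.9) = 0.9006
  x2 = (0 - (3.1)·1.4585 - (3)·0.3272) / (9.1) = -0.6047
  x3 = (1 - (1)·1.4585 - (-1)·-0.2450) / (5) = -0.1407

(0.9006, -0.6047, -0.1407)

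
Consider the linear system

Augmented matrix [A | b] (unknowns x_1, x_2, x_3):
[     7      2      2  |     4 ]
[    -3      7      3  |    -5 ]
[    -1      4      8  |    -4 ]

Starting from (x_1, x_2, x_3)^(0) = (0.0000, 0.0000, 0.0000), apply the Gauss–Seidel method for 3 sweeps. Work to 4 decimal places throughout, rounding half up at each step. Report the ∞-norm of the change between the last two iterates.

0.0302

Iteration 1:
  x_1 = (4 - (2)·0.0000 - (2)·0.0000) / (7) = 0.5714
  x_2 = (-5 - (-3)·0.5714 - (3)·0.0000) / (7) = -0.4694
  x_3 = (-4 - (-1)·0.5714 - (4)·-0.4694) / (8) = -0.1939
Iteration 2:
  x_1 = (4 - (2)·-0.4694 - (2)·-0.1939) / (7) = 0.7609
  x_2 = (-5 - (-3)·0.7609 - (3)·-0.1939) / (7) = -0.3051
  x_3 = (-4 - (-1)·0.7609 - (4)·-0.3051) / (8) = -0.2523
Iteration 3:
  x_1 = (4 - (2)·-0.3051 - (2)·-0.2523) / (7) = 0.7307
  x_2 = (-5 - (-3)·0.7307 - (3)·-0.2523) / (7) = -0.2930
  x_3 = (-4 - (-1)·0.7307 - (4)·-0.2930) / (8) = -0.2622
Change: (-0.0302, 0.0121, -0.0099) → max |·| = 0.0302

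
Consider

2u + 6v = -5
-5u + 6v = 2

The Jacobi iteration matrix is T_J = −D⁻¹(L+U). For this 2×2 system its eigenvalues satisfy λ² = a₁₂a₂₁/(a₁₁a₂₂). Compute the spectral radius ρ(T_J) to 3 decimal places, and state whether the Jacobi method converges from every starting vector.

1.581

a₁₂a₂₁/(a₁₁a₂₂) = (6)·(-5) / ((2)·(6)) = -2.500000
ρ = √|-2.500000| = √2.500000 = 1.581
ρ > 1, so Jacobi diverges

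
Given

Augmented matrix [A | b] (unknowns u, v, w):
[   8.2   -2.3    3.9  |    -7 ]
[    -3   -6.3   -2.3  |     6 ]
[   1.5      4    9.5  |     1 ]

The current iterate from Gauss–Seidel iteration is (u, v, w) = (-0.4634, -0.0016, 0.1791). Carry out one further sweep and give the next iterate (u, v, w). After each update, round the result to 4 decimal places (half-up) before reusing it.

(-0.9393, -0.5705, 0.4938)

One sweep:
  u = (-7 - (-2.3)·-0.0016 - (3.9)·0.1791) / (8.2) = -0.9393
  v = (6 - (-3)·-0.9393 - (-2.3)·0.1791) / (-6.3) = -0.5705
  w = (1 - (1.5)·-0.9393 - (4)·-0.5705) / (9.5) = 0.4938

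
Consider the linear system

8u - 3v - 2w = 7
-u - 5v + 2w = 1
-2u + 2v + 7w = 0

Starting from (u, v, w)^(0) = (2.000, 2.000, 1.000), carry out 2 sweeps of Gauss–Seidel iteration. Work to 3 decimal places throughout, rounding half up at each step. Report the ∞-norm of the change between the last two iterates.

0.919

Iteration 1:
  u = (7 - (-3)·2.000 - (-2)·1.000) / (8) = 1.875
  v = (1 - (-1)·1.875 - (2)·1.000) / (-5) = -0.175
  w = (0 - (-2)·1.875 - (2)·-0.175) / (7) = 0.586
Iteration 2:
  u = (7 - (-3)·-0.175 - (-2)·0.586) / (8) = 0.956
  v = (1 - (-1)·0.956 - (2)·0.586) / (-5) = -0.157
  w = (0 - (-2)·0.956 - (2)·-0.157) / (7) = 0.318
Change: (-0.919, 0.018, -0.268) → max |·| = 0.919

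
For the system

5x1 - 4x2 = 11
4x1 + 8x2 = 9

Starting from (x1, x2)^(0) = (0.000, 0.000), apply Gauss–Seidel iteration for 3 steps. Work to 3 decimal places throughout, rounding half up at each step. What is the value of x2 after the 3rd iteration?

Iteration 1:
  x1 = (11 - (-4)·0.000) / (5) = 2.200
  x2 = (9 - (4)·2.200) / (8) = 0.025
Iteration 2:
  x1 = (11 - (-4)·0.025) / (5) = 2.220
  x2 = (9 - (4)·2.220) / (8) = 0.015
Iteration 3:
  x1 = (11 - (-4)·0.015) / (5) = 2.212
  x2 = (9 - (4)·2.212) / (8) = 0.019

0.019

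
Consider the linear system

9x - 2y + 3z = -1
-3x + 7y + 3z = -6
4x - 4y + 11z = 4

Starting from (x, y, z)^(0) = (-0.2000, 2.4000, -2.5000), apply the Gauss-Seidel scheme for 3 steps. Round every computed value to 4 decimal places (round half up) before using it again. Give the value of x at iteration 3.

-0.3274

Iteration 1:
  x = (-1 - (-2)·2.4000 - (3)·-2.5000) / (9) = 1.2556
  y = (-6 - (-3)·1.2556 - (3)·-2.5000) / (7) = 0.7524
  z = (4 - (4)·1.2556 - (-4)·0.7524) / (11) = 0.1807
Iteration 2:
  x = (-1 - (-2)·0.7524 - (3)·0.1807) / (9) = -0.0041
  y = (-6 - (-3)·-0.0041 - (3)·0.1807) / (7) = -0.9363
  z = (4 - (4)·-0.0041 - (-4)·-0.9363) / (11) = 0.0247
Iteration 3:
  x = (-1 - (-2)·-0.9363 - (3)·0.0247) / (9) = -0.3274
  y = (-6 - (-3)·-0.3274 - (3)·0.0247) / (7) = -1.0080
  z = (4 - (4)·-0.3274 - (-4)·-1.0080) / (11) = 0.1161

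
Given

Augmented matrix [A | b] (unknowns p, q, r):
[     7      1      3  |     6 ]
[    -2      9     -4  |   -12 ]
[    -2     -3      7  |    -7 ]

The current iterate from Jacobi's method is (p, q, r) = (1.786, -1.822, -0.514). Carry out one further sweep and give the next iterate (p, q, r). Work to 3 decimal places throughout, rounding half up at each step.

(1.338, -1.165, -1.271)

One sweep:
  p = (6 - (1)·-1.822 - (3)·-0.514) / (7) = 1.338
  q = (-12 - (-2)·1.786 - (-4)·-0.514) / (9) = -1.165
  r = (-7 - (-2)·1.786 - (-3)·-1.822) / (7) = -1.271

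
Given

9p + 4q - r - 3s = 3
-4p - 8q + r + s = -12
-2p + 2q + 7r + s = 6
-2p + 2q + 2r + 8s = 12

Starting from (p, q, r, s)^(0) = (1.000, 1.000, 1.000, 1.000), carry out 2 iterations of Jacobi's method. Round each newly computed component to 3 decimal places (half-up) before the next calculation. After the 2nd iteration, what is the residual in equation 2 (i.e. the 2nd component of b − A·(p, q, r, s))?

Iteration 1:
  p = (3 - (4)·1.000 - (-1)·1.000 - (-3)·1.000) / (9) = 0.333
  q = (-12 - (-4)·1.000 - (1)·1.000 - (1)·1.000) / (-8) = 1.250
  r = (6 - (-2)·1.000 - (2)·1.000 - (1)·1.000) / (7) = 0.714
  s = (12 - (-2)·1.000 - (2)·1.000 - (2)·1.000) / (8) = 1.250
Iteration 2:
  p = (3 - (4)·1.250 - (-1)·0.714 - (-3)·1.250) / (9) = 0.274
  q = (-12 - (-4)·0.333 - (1)·0.714 - (1)·1.250) / (-8) = 1.579
  r = (6 - (-2)·0.333 - (2)·1.250 - (1)·1.250) / (7) = 0.417
  s = (12 - (-2)·0.333 - (2)·1.250 - (2)·0.714) / (8) = 1.092
Residual b − A·x = (-2.089, 0.219, -0.621, -0.180)

0.219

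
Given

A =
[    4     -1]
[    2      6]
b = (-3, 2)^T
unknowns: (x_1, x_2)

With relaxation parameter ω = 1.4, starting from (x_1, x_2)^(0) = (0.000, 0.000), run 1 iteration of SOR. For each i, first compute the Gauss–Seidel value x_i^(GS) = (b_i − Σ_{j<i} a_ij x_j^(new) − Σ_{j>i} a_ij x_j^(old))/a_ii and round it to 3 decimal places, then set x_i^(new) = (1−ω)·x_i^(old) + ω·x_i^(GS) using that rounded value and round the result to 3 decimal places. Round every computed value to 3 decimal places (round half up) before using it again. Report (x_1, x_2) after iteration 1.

Iteration 1:
  x_1: GS value = (-3 - (-1)·0.000) / (4) = -0.750;  x_1 ← (1−ω)·0.000 + ω·-0.750 = -1.050
  x_2: GS value = (2 - (2)·-1.050) / (6) = 0.683;  x_2 ← (1−ω)·0.000 + ω·0.683 = 0.956

(-1.050, 0.956)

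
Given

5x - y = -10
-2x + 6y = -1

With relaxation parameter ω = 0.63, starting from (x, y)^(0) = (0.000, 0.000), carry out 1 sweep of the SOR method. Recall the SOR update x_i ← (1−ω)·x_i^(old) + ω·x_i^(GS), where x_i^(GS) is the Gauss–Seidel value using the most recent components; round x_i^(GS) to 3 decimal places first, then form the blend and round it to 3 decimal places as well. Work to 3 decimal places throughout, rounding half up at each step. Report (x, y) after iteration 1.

Iteration 1:
  x: GS value = (-10 - (-1)·0.000) / (5) = -2.000;  x ← (1−ω)·0.000 + ω·-2.000 = -1.260
  y: GS value = (-1 - (-2)·-1.260) / (6) = -0.587;  y ← (1−ω)·0.000 + ω·-0.587 = -0.370

(-1.260, -0.370)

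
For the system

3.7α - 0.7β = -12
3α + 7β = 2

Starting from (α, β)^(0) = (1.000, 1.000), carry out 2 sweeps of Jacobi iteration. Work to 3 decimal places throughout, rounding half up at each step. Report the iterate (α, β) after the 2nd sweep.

(-3.270, 1.595)

Iteration 1:
  α = (-12 - (-0.7)·1.000) / (3.7) = -3.054
  β = (2 - (3)·1.000) / (7) = -0.143
Iteration 2:
  α = (-12 - (-0.7)·-0.143) / (3.7) = -3.270
  β = (2 - (3)·-3.054) / (7) = 1.595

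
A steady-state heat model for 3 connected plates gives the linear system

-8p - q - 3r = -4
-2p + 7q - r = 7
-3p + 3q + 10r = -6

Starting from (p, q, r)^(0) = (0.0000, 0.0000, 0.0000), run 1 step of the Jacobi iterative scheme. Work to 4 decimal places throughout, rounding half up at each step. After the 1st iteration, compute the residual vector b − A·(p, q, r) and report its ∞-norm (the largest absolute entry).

1.5000

Iteration 1:
  p = (-4 - (-1)·0.0000 - (-3)·0.0000) / (-8) = 0.5000
  q = (7 - (-2)·0.0000 - (-1)·0.0000) / (7) = 1.0000
  r = (-6 - (-3)·0.0000 - (3)·0.0000) / (10) = -0.6000
Residual b − A·x = (-0.8000, 0.4000, -1.5000); ∞-norm = 1.5000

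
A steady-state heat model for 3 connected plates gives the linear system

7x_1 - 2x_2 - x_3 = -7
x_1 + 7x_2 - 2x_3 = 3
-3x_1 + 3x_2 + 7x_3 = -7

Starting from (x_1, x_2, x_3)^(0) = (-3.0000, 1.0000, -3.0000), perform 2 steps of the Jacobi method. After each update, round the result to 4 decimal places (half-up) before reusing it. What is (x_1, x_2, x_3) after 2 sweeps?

(-1.3878, -0.1837, -1.4898)

Iteration 1:
  x_1 = (-7 - (-2)·1.0000 - (-1)·-3.0000) / (7) = -1.1429
  x_2 = (3 - (1)·-3.0000 - (-2)·-3.0000) / (7) = 0.0000
  x_3 = (-7 - (-3)·-3.0000 - (3)·1.0000) / (7) = -2.7143
Iteration 2:
  x_1 = (-7 - (-2)·0.0000 - (-1)·-2.7143) / (7) = -1.3878
  x_2 = (3 - (1)·-1.1429 - (-2)·-2.7143) / (7) = -0.1837
  x_3 = (-7 - (-3)·-1.1429 - (3)·0.0000) / (7) = -1.4898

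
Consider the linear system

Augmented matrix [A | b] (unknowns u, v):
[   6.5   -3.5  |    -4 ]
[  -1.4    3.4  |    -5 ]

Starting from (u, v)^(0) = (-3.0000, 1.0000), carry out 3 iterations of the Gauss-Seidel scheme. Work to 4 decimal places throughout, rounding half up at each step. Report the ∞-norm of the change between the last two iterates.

Iteration 1:
  u = (-4 - (-3.5)·1.0000) / (6.5) = -0.0769
  v = (-5 - (-1.4)·-0.0769) / (3.4) = -1.5023
Iteration 2:
  u = (-4 - (-3.5)·-1.5023) / (6.5) = -1.4243
  v = (-5 - (-1.4)·-1.4243) / (3.4) = -2.0571
Iteration 3:
  u = (-4 - (-3.5)·-2.0571) / (6.5) = -1.7231
  v = (-5 - (-1.4)·-1.7231) / (3.4) = -2.1801
Change: (-0.2988, -0.1230) → max |·| = 0.2988

0.2988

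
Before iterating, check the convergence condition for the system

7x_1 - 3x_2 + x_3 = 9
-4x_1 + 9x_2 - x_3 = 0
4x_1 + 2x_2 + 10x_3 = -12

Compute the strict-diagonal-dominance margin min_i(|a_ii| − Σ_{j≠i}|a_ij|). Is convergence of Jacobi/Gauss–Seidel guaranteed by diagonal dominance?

3

row 1: |7| − (3+1) = 3
row 2: |9| − (4+1) = 4
row 3: |10| − (4+2) = 4
minimum over rows = 3 → strictly diagonally dominant (convergence guaranteed)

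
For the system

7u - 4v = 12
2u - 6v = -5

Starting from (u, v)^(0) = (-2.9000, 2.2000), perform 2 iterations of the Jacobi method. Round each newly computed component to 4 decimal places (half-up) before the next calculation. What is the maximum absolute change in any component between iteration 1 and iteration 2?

Iteration 1:
  u = (12 - (-4)·2.2000) / (7) = 2.9714
  v = (-5 - (2)·-2.9000) / (-6) = -0.1333
Iteration 2:
  u = (12 - (-4)·-0.1333) / (7) = 1.6381
  v = (-5 - (2)·2.9714) / (-6) = 1.8238
Change: (-1.3333, 1.9571) → max |·| = 1.9571

1.9571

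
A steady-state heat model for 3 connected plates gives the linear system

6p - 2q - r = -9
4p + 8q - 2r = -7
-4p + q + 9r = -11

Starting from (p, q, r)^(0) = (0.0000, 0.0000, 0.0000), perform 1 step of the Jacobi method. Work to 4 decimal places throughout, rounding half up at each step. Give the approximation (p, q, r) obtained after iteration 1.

Iteration 1:
  p = (-9 - (-2)·0.0000 - (-1)·0.0000) / (6) = -1.5000
  q = (-7 - (4)·0.0000 - (-2)·0.0000) / (8) = -0.8750
  r = (-11 - (-4)·0.0000 - (1)·0.0000) / (9) = -1.2222

(-1.5000, -0.8750, -1.2222)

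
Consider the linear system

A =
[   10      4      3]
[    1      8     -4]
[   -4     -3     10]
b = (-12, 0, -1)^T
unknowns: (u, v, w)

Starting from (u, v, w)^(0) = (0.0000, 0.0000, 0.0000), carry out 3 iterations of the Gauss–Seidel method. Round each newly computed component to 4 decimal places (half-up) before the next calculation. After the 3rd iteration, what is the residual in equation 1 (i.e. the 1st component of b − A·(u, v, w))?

0.0334

Iteration 1:
  u = (-12 - (4)·0.0000 - (3)·0.0000) / (10) = -1.2000
  v = (0 - (1)·-1.2000 - (-4)·0.0000) / (8) = 0.1500
  w = (-1 - (-4)·-1.2000 - (-3)·0.1500) / (10) = -0.5350
Iteration 2:
  u = (-12 - (4)·0.1500 - (3)·-0.5350) / (10) = -1.0995
  v = (0 - (1)·-1.0995 - (-4)·-0.5350) / (8) = -0.1301
  w = (-1 - (-4)·-1.0995 - (-3)·-0.1301) / (10) = -0.5788
Iteration 3:
  u = (-12 - (4)·-0.1301 - (3)·-0.5788) / (10) = -0.9743
  v = (0 - (1)·-0.9743 - (-4)·-0.5788) / (8) = -0.1676
  w = (-1 - (-4)·-0.9743 - (-3)·-0.1676) / (10) = -0.5400
Residual b − A·x = (0.0334, 0.1551, 0.0000)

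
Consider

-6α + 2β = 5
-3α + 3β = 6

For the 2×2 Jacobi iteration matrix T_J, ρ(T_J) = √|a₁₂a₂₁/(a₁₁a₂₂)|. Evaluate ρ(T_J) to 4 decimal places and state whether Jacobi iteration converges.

0.5774

a₁₂a₂₁/(a₁₁a₂₂) = (2)·(-3) / ((-6)·(3)) = 0.333333
ρ = √|0.333333| = √0.333333 = 0.5774
ρ < 1, so Jacobi converges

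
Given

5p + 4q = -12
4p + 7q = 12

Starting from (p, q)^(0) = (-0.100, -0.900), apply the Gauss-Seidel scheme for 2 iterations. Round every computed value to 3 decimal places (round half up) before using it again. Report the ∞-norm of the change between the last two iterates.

2.859

Iteration 1:
  p = (-12 - (4)·-0.900) / (5) = -1.680
  q = (12 - (4)·-1.680) / (7) = 2.674
Iteration 2:
  p = (-12 - (4)·2.674) / (5) = -4.539
  q = (12 - (4)·-4.539) / (7) = 4.308
Change: (-2.859, 1.634) → max |·| = 2.859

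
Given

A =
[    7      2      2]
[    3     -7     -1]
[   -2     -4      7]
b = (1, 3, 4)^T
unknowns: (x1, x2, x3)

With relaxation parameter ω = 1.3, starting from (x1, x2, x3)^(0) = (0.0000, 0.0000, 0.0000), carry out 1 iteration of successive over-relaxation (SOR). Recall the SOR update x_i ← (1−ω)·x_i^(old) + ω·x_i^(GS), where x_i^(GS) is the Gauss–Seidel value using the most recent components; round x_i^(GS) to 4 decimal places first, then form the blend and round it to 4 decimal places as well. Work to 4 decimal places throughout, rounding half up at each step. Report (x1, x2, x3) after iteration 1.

(0.1858, -0.4536, 0.4749)

Iteration 1:
  x1: GS value = (1 - (2)·0.0000 - (2)·0.0000) / (7) = 0.1429;  x1 ← (1−ω)·0.0000 + ω·0.1429 = 0.1858
  x2: GS value = (3 - (3)·0.1858 - (-1)·0.0000) / (-7) = -0.3489;  x2 ← (1−ω)·0.0000 + ω·-0.3489 = -0.4536
  x3: GS value = (4 - (-2)·0.1858 - (-4)·-0.4536) / (7) = 0.3653;  x3 ← (1−ω)·0.0000 + ω·0.3653 = 0.4749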